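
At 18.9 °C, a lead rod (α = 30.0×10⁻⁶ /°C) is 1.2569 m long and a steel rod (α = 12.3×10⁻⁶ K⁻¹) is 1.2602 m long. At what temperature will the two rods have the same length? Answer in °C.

Equal length when α₁L₁ΔT − α₂L₂ΔT = L₂ − L₁ = 3.30×10⁻³ m
α₁L₁ = 3.7707×10⁻⁵, α₂L₂ = 1.550046×10⁻⁵ → Δ(αL) = 2.220654×10⁻⁵ m/K
ΔT = 3.30×10⁻³ / 2.220654×10⁻⁵ = 148.605 K, so T = 18.9 + 148.605 = 167.505 °C

T = 167.5 °C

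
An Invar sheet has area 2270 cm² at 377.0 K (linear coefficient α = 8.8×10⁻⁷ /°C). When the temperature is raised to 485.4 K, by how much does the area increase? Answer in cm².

ΔA = 0.433 cm²

Area coefficient ≈ 2α; |ΔT| = 108.4 K
ΔA = 2αA₀ΔT = 2(8.8×10⁻⁷)(2270)(108.4) = 0.433 cm²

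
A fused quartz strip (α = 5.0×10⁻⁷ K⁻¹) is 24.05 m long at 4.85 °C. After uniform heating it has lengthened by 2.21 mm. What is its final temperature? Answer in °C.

T = 189 °C

ΔL = αL₀ΔT ⇒ ΔT = ΔL / (αL₀)
ΔT = 2.21×10⁻³ m / (5.0×10⁻⁷ × 24.05 m) = 183.78 K
T = 4.85 + 183.78 = 188.63 °C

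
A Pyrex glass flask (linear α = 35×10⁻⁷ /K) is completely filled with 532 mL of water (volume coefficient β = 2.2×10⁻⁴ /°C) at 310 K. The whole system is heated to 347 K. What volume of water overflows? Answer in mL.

4.12 mL

The flask also expands: β_container ≈ 3α = 1.05×10⁻⁵ /K
Net overflow = V₀(β_liq − 3α_cont)ΔT
β − 3α = 2.20×10⁻⁴ − 1.05×10⁻⁵ = 2.095×10⁻⁴ /K; ΔT = 37 K
ΔV = 532 × 2.095×10⁻⁴ × 37 = 4.12 mL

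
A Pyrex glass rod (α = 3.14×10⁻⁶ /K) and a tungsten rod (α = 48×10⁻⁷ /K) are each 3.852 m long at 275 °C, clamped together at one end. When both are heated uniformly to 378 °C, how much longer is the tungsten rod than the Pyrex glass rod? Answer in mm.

0.659 mm

ΔT = 103 K
Pyrex glass: ΔL = 3.14×10⁻⁶ × 3.852 m × 103 = 1.2458×10⁻³ m = 1.2458 mm
tungsten: ΔL = 48×10⁻⁷ × 3.852 m × 103 = 1.9044×10⁻³ m = 1.9044 mm
difference = 1.9044 − 1.2458 = 0.6586 mm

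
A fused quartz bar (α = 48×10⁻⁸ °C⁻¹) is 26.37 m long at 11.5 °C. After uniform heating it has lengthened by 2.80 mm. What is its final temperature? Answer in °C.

T = 233 °C

ΔL = αL₀ΔT ⇒ ΔT = ΔL / (αL₀)
ΔT = 2.80×10⁻³ m / (48×10⁻⁸ × 26.37 m) = 221.21 K
T = 11.5 + 221.21 = 232.71 °C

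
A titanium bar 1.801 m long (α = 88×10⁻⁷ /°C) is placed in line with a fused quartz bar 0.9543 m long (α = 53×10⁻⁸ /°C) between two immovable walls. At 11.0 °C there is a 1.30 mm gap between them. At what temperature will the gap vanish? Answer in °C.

T = 90.5 °C

Gap closes when ΔL₁ + ΔL₂ = 1.30 mm = 1.30×10⁻³ m
(α₁L₁ + α₂L₂)ΔT = g
α₁L₁ + α₂L₂ = 88×10⁻⁷×1.801 + 53×10⁻⁸×0.9543 = 1.6354579×10⁻⁵ m/K
ΔT = 1.30×10⁻³ / 1.6354579×10⁻⁵ = 79.488 K
T = 11.0 + 79.488 = 90.488 °C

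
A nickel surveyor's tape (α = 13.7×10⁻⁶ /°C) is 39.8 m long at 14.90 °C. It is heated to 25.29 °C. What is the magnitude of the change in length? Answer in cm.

ΔL = 0.567 cm

|ΔT| = |25.29 − 14.90| = 10.39 K
ΔL = αL₀ΔT = (13.7×10⁻⁶)(39.8)(10.39) = 5.67×10⁻³ m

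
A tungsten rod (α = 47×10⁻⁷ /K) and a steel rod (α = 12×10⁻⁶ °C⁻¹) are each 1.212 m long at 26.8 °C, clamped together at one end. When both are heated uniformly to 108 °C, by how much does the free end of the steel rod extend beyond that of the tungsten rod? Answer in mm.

0.718 mm

ΔT = 81.2 K
tungsten: ΔL = 47×10⁻⁷ × 1.212 m × 81.2 = 4.6255×10⁻⁴ m = 0.46255 mm
steel: ΔL = 12×10⁻⁶ × 1.212 m × 81.2 = 1.1810×10⁻³ m = 1.1810 mm
difference = 1.1810 − 0.46255 = 0.71845 mm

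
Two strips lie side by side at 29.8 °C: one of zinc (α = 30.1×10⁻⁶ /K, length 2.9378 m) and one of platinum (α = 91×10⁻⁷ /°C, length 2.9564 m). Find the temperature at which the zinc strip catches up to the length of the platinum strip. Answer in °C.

T = 332.1 °C

L₁(1 + α₁ΔT) = L₂(1 + α₂ΔT) ⇒ ΔT = (L₂ − L₁)/(α₁L₁ − α₂L₂)
L₂ − L₁ = 2.9564 − 2.9378 = 1.86×10⁻² m
α₁L₁ − α₂L₂ = 30.1×10⁻⁶×2.9378 − 91×10⁻⁷×2.9564 = 6.152454×10⁻⁵ m/K
ΔT = 1.86×10⁻² / 6.152454×10⁻⁵ = 302.318 K
T = 29.8 + 302.318 = 332.118 °C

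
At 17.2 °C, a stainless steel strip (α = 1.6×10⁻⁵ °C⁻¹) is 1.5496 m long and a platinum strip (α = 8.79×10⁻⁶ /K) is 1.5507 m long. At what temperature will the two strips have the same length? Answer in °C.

T = 115.7 °C

L₁(1 + α₁ΔT) = L₂(1 + α₂ΔT) ⇒ ΔT = (L₂ − L₁)/(α₁L₁ − α₂L₂)
L₂ − L₁ = 1.5507 − 1.5496 = 1.10×10⁻³ m
α₁L₁ − α₂L₂ = 1.6×10⁻⁵×1.5496 − 8.79×10⁻⁶×1.5507 = 1.1162947×10⁻⁵ m/K
ΔT = 1.10×10⁻³ / 1.1162947×10⁻⁵ = 98.540 K
T = 17.2 + 98.540 = 115.740 °C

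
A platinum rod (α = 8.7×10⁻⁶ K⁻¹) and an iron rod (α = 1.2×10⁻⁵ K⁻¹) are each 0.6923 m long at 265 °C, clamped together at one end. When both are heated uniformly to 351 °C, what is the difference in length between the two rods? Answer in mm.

0.196 mm

ΔT = 86 K
platinum: ΔL = 8.7×10⁻⁶ × 0.6923 m × 86 = 5.1798×10⁻⁴ m = 0.51798 mm
iron: ΔL = 1.2×10⁻⁵ × 0.6923 m × 86 = 7.1445×10⁻⁴ m = 0.71445 mm
difference = 0.71445 − 0.51798 = 0.19647 mm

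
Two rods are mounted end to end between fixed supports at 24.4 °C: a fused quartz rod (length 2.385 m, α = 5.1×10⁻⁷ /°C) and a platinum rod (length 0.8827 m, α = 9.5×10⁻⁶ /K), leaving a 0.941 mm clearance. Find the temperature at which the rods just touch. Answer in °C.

α₁L₁ = 1.21635×10⁻⁶ m/K, α₂L₂ = 8.38565×10⁻⁶ m/K → total 9.602×10⁻⁶ m/K
ΔT = g/(α₁L₁+α₂L₂) = 9.41×10⁻⁴ / 9.602×10⁻⁶ = 98.00 K
T = 24.4 + 98.00 = 122.40 °C

T = 122 °C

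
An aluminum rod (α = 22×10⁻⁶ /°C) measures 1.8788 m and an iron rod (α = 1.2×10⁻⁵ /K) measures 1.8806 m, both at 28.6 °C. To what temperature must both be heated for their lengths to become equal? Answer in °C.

T = 124.5 °C

L₁(1 + α₁ΔT) = L₂(1 + α₂ΔT) ⇒ ΔT = (L₂ − L₁)/(α₁L₁ − α₂L₂)
L₂ − L₁ = 1.8806 − 1.8788 = 1.80×10⁻³ m
α₁L₁ − α₂L₂ = 22×10⁻⁶×1.8788 − 1.2×10⁻⁵×1.8806 = 1.87664×10⁻⁵ m/K
ΔT = 1.80×10⁻³ / 1.87664×10⁻⁵ = 95.916 K
T = 28.6 + 95.916 = 124.516 °C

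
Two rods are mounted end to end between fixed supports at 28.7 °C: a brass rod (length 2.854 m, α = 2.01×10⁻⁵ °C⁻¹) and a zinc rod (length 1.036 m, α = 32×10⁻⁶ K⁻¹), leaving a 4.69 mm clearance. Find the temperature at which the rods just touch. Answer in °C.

T = 80.5 °C

Gap closes when ΔL₁ + ΔL₂ = 4.69 mm = 4.69×10⁻³ m
(α₁L₁ + α₂L₂)ΔT = g
α₁L₁ + α₂L₂ = 2.01×10⁻⁵×2.854 + 32×10⁻⁶×1.036 = 9.05174×10⁻⁵ m/K
ΔT = 4.69×10⁻³ / 9.05174×10⁻⁵ = 51.813 K
T = 28.7 + 51.813 = 80.513 °C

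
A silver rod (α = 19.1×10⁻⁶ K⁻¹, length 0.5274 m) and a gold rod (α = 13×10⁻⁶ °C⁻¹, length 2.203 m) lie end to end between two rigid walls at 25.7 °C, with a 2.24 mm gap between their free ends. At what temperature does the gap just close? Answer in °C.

T = 83.6 °C

α₁L₁ = 1.007334×10⁻⁵ m/K, α₂L₂ = 2.8639×10⁻⁵ m/K → total 3.871234×10⁻⁵ m/K
ΔT = g/(α₁L₁+α₂L₂) = 2.24×10⁻³ / 3.871234×10⁻⁵ = 57.863 K
T = 25.7 + 57.863 = 83.563 °C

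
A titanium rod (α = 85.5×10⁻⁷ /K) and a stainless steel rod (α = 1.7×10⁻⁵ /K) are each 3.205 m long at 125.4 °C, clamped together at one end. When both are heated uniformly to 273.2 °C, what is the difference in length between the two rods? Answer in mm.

ΔT = 147.8 K
titanium: ΔL = 85.5×10⁻⁷ × 3.205 m × 147.8 = 4.0501×10⁻³ m = 4.0501 mm
stainless steel: ΔL = 1.7×10⁻⁵ × 3.205 m × 147.8 = 8.0529×10⁻³ m = 8.0529 mm
difference = 8.0529 − 4.0501 = 4.0028 mm

4.00 mm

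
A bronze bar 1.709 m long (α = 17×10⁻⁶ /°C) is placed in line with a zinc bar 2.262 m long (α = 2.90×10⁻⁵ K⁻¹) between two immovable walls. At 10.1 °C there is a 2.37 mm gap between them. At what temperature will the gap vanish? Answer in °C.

Gap closes when ΔL₁ + ΔL₂ = 2.37 mm = 2.37×10⁻³ m
(α₁L₁ + α₂L₂)ΔT = g
α₁L₁ + α₂L₂ = 17×10⁻⁶×1.709 + 2.90×10⁻⁵×2.262 = 9.4651×10⁻⁵ m/K
ΔT = 2.37×10⁻³ / 9.4651×10⁻⁵ = 25.039 K
T = 10.1 + 25.039 = 35.139 °C

T = 35.1 °C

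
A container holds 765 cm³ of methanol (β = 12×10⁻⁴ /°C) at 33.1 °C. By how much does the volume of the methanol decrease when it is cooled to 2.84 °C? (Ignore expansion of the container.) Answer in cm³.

|ΔT| = |2.84 − 33.1| = 30.26 K
ΔV = βV₀ΔT = (12×10⁻⁴)(765)(30.26) = 27.8 cm³

ΔV = 27.8 cm³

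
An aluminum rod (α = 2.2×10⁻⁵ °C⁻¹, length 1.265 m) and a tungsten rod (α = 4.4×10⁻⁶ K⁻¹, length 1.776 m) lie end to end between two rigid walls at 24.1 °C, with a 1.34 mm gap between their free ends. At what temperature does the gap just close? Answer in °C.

α₁L₁ = 2.783×10⁻⁵ m/K, α₂L₂ = 7.8144×10⁻⁶ m/K → total 3.56444×10⁻⁵ m/K
ΔT = g/(α₁L₁+α₂L₂) = 1.34×10⁻³ / 3.56444×10⁻⁵ = 37.594 K
T = 24.1 + 37.594 = 61.694 °C

T = 61.7 °C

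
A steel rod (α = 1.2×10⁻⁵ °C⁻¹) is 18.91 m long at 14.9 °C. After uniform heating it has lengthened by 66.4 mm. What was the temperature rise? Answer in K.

ΔT = 293 K

ΔL = αL₀ΔT ⇒ ΔT = ΔL / (αL₀)
ΔT = 66.4×10⁻³ m / (1.2×10⁻⁵ × 18.91 m) = 292.61 K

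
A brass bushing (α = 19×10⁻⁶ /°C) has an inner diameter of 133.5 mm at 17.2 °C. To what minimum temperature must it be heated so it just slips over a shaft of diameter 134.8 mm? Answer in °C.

Required Δd = 134.8 − 133.5 = 1.3 mm
Δd = αd₀ΔT ⇒ ΔT = Δd/(αd₀) = 1.3 / (19×10⁻⁶ × 133.5) = 512.52 K
T_min = 17.2 + 512.52 = 529.72 °C

T = 530 °C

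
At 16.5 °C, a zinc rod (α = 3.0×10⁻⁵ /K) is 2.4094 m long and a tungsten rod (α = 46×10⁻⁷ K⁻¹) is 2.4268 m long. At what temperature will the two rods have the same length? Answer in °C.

T = 301.2 °C

Equal length when α₁L₁ΔT − α₂L₂ΔT = L₂ − L₁ = 1.74×10⁻² m
α₁L₁ = 7.2282×10⁻⁵, α₂L₂ = 1.116328×10⁻⁵ → Δ(αL) = 6.111872×10⁻⁵ m/K
ΔT = 1.74×10⁻² / 6.111872×10⁻⁵ = 284.692 K, so T = 16.5 + 284.692 = 301.192 °C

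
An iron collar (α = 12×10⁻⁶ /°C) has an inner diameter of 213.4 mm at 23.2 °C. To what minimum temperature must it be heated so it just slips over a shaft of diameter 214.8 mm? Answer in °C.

Required Δd = 214.8 − 213.4 = 1.4 mm
Δd = αd₀ΔT ⇒ ΔT = Δd/(αd₀) = 1.4 / (12×10⁻⁶ × 213.4) = 546.70 K
T_min = 23.2 + 546.70 = 569.90 °C

T = 570 °C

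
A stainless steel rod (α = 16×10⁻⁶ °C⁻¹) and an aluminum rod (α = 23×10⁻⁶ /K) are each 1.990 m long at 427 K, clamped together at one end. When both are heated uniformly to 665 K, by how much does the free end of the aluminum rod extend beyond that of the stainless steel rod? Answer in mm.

3.32 mm

ΔT = 238 K
stainless steel: ΔL = 16×10⁻⁶ × 1.990 m × 238 = 7.5779×10⁻³ m = 7.5779 mm
aluminum: ΔL = 23×10⁻⁶ × 1.990 m × 238 = 1.0893×10⁻² m = 10.893 mm
difference = 10.893 − 7.5779 = 3.3151 mm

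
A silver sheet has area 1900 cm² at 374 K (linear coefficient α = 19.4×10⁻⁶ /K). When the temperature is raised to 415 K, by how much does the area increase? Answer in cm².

ΔA = 3.02 cm²

Area coefficient ≈ 2α; |ΔT| = 41 K
ΔA = 2αA₀ΔT = 2(19.4×10⁻⁶)(1900)(41) = 3.02 cm²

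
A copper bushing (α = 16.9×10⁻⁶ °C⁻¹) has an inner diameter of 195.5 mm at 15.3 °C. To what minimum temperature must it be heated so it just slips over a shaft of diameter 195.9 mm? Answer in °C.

Required Δd = 195.9 − 195.5 = 0.4 mm
Δd = αd₀ΔT ⇒ ΔT = Δd/(αd₀) = 0.4 / (16.9×10⁻⁶ × 195.5) = 121.07 K
T_min = 15.3 + 121.07 = 136.37 °C

T = 136 °C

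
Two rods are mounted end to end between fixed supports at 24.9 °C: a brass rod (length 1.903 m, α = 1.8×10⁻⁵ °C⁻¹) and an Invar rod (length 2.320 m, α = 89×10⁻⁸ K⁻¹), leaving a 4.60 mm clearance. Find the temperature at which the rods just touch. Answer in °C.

Gap closes when ΔL₁ + ΔL₂ = 4.60 mm = 4.60×10⁻³ m
(α₁L₁ + α₂L₂)ΔT = g
α₁L₁ + α₂L₂ = 1.8×10⁻⁵×1.903 + 89×10⁻⁸×2.320 = 3.63188×10⁻⁵ m/K
ΔT = 4.60×10⁻³ / 3.63188×10⁻⁵ = 126.66 K
T = 24.9 + 126.66 = 151.56 °C

T = 152 °C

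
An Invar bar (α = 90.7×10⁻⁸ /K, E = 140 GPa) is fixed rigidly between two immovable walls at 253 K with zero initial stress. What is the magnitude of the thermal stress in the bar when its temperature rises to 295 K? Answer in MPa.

σ = 5.33 MPa

Fully constrained: the free strain ε = αΔT is blocked, so σ = Eε = EαΔT.
|ΔT| = 42 K
σ = 140×10⁹ × 90.7×10⁻⁸ × 42 = 5.33×10⁶ Pa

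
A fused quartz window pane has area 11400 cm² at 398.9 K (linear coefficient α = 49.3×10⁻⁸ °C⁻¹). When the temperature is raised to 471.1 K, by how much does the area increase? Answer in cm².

Area coefficient ≈ 2α; |ΔT| = 72.2 K
ΔA = 2αA₀ΔT = 2(49.3×10⁻⁸)(11400)(72.2) = 0.812 cm²

ΔA = 0.812 cm²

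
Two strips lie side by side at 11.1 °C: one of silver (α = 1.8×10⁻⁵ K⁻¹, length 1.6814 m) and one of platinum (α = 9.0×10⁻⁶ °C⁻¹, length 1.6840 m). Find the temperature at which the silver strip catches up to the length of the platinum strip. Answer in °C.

T = 183.2 °C

L₁(1 + α₁ΔT) = L₂(1 + α₂ΔT) ⇒ ΔT = (L₂ − L₁)/(α₁L₁ − α₂L₂)
L₂ − L₁ = 1.6840 − 1.6814 = 2.60×10⁻³ m
α₁L₁ − α₂L₂ = 1.8×10⁻⁵×1.6814 − 9.0×10⁻⁶×1.6840 = 1.51092×10⁻⁵ m/K
ΔT = 2.60×10⁻³ / 1.51092×10⁻⁵ = 172.081 K
T = 11.1 + 172.081 = 183.181 °C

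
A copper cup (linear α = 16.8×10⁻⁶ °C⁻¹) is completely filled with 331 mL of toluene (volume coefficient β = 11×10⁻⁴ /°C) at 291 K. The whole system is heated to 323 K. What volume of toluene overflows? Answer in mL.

The cup also expands: β_container ≈ 3α = 5.04×10⁻⁵ /K
Net overflow = V₀(β_liq − 3α_cont)ΔT
β − 3α = 1.10×10⁻³ − 5.04×10⁻⁵ = 1.0496×10⁻³ /K; ΔT = 32 K
ΔV = 331 × 1.0496×10⁻³ × 32 = 11.1 mL

11.1 mL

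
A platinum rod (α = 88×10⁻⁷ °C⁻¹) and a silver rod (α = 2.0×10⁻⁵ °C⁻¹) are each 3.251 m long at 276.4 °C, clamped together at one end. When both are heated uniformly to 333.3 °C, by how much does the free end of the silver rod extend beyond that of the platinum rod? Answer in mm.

2.07 mm

ΔT = 56.9 K
platinum: ΔL = 88×10⁻⁷ × 3.251 m × 56.9 = 1.6278×10⁻³ m = 1.6278 mm
silver: ΔL = 2.0×10⁻⁵ × 3.251 m × 56.9 = 3.6996×10⁻³ m = 3.6996 mm
difference = 3.6996 − 1.6278 = 2.0718 mm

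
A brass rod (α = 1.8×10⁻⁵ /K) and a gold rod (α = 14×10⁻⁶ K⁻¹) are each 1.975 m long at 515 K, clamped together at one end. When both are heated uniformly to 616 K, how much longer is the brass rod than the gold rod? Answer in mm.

0.798 mm

ΔT = 101 K
brass: ΔL = 1.8×10⁻⁵ × 1.975 m × 101 = 3.5906×10⁻³ m = 3.5906 mm
gold: ΔL = 14×10⁻⁶ × 1.975 m × 101 = 2.7927×10⁻³ m = 2.7927 mm
difference = 3.5906 − 2.7927 = 0.7979 mm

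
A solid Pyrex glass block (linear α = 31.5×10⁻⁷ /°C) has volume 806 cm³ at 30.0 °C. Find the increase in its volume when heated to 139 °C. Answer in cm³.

ΔV = 0.830 cm³

Isotropic solid: β ≈ 3α = 9.4×10⁻⁶ /K; ΔT = 109.0 K
ΔV = 3αV₀ΔT = 3(31.5×10⁻⁷)(806)(109.0) = 0.830 cm³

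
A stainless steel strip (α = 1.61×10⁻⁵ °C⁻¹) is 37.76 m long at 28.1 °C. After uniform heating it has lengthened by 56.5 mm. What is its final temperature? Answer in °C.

ΔL = αL₀ΔT ⇒ ΔT = ΔL / (αL₀)
ΔT = 56.5×10⁻³ m / (1.61×10⁻⁵ × 37.76 m) = 92.94 K
T = 28.1 + 92.94 = 121.04 °C

T = 121 °C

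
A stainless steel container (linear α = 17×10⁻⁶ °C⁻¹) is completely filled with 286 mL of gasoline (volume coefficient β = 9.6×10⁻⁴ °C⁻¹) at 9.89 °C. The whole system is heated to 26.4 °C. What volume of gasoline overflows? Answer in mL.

4.29 mL

The container also expands: β_container ≈ 3α = 5.1×10⁻⁵ /K
Net overflow = V₀(β_liq − 3α_cont)ΔT
β − 3α = 9.60×10⁻⁴ − 5.1×10⁻⁵ = 9.09×10⁻⁴ /K; ΔT = 16.51 K
ΔV = 286 × 9.09×10⁻⁴ × 16.51 = 4.29 mL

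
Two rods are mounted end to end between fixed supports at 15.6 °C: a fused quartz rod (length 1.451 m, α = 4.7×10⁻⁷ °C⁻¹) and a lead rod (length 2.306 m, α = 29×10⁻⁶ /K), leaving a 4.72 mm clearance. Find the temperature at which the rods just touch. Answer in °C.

T = 85.5 °C

α₁L₁ = 6.8197×10⁻⁷ m/K, α₂L₂ = 6.6874×10⁻⁵ m/K → total 6.755597×10⁻⁵ m/K
ΔT = g/(α₁L₁+α₂L₂) = 4.72×10⁻³ / 6.755597×10⁻⁵ = 69.868 K
T = 15.6 + 69.868 = 85.468 °C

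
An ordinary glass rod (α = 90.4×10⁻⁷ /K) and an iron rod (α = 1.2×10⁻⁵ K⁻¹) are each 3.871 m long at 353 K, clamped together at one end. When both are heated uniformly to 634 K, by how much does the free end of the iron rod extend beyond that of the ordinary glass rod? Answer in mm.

3.22 mm

ΔT = 281 K
ordinary glass: ΔL = 90.4×10⁻⁷ × 3.871 m × 281 = 9.8333×10⁻³ m = 9.8333 mm
iron: ΔL = 1.2×10⁻⁵ × 3.871 m × 281 = 1.3053×10⁻² m = 13.053 mm
difference = 13.053 − 9.8333 = 3.2197 mm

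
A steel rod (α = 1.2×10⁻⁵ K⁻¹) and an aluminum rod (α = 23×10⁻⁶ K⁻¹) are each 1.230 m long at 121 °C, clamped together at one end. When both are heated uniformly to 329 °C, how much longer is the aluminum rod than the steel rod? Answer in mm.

ΔT = 208 K
steel: ΔL = 1.2×10⁻⁵ × 1.230 m × 208 = 3.0701×10⁻³ m = 3.0701 mm
aluminum: ΔL = 23×10⁻⁶ × 1.230 m × 208 = 5.8843×10⁻³ m = 5.8843 mm
difference = 5.8843 − 3.0701 = 2.8142 mm

2.81 mm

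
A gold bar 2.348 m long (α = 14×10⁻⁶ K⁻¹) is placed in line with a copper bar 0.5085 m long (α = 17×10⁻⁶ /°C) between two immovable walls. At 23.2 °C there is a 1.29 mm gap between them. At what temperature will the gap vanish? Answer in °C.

Gap closes when ΔL₁ + ΔL₂ = 1.29 mm = 1.29×10⁻³ m
(α₁L₁ + α₂L₂)ΔT = g
α₁L₁ + α₂L₂ = 14×10⁻⁶×2.348 + 17×10⁻⁶×0.5085 = 4.15165×10⁻⁵ m/K
ΔT = 1.29×10⁻³ / 4.15165×10⁻⁵ = 31.072 K
T = 23.2 + 31.072 = 54.272 °C

T = 54.3 °C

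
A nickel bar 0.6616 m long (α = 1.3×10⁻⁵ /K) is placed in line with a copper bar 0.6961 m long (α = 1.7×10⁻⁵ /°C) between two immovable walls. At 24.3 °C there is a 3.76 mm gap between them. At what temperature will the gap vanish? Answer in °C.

Gap closes when ΔL₁ + ΔL₂ = 3.76 mm = 3.76×10⁻³ m
(α₁L₁ + α₂L₂)ΔT = g
α₁L₁ + α₂L₂ = 1.3×10⁻⁵×0.6616 + 1.7×10⁻⁵×0.6961 = 2.04345×10⁻⁵ m/K
ΔT = 3.76×10⁻³ / 2.04345×10⁻⁵ = 184.00 K
T = 24.3 + 184.00 = 208.30 °C

T = 208 °C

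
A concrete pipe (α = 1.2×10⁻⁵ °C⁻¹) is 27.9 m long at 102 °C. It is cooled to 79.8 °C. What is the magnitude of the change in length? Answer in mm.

|ΔT| = |79.8 − 102| = 22.2 K
ΔL = αL₀ΔT = (1.2×10⁻⁵)(27.9)(22.2) = 7.43×10⁻³ m

ΔL = 7.43 mm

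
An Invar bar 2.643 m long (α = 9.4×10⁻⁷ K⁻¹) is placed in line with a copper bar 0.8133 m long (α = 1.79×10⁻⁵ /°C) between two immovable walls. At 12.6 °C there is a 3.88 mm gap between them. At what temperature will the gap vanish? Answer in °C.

T = 240 °C

α₁L₁ = 2.48442×10⁻⁶ m/K, α₂L₂ = 1.455807×10⁻⁵ m/K → total 1.704249×10⁻⁵ m/K
ΔT = g/(α₁L₁+α₂L₂) = 3.88×10⁻³ / 1.704249×10⁻⁵ = 227.67 K
T = 12.6 + 227.67 = 240.27 °C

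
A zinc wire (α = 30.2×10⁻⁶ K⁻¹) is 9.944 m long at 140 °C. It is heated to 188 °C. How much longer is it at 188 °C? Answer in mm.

|ΔT| = |188 − 140| = 48 K
ΔL = αL₀ΔT = (30.2×10⁻⁶)(9.944)(48) = 1.44×10⁻² m

ΔL = 14.4 mm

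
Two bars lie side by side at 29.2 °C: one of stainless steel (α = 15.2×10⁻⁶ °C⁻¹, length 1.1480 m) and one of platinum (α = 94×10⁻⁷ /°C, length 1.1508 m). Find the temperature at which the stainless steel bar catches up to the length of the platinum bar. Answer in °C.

Equal length when α₁L₁ΔT − α₂L₂ΔT = L₂ − L₁ = 2.80×10⁻³ m
α₁L₁ = 1.74496×10⁻⁵, α₂L₂ = 1.081752×10⁻⁵ → Δ(αL) = 6.63208×10⁻⁶ m/K
ΔT = 2.80×10⁻³ / 6.63208×10⁻⁶ = 422.190 K, so T = 29.2 + 422.190 = 451.390 °C

T = 451.4 °C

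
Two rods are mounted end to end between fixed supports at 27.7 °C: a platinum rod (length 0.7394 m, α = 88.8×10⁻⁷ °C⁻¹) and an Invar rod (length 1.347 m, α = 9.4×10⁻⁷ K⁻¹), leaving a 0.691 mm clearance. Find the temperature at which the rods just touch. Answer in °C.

Gap closes when ΔL₁ + ΔL₂ = 0.691 mm = 6.91×10⁻⁴ m
(α₁L₁ + α₂L₂)ΔT = g
α₁L₁ + α₂L₂ = 88.8×10⁻⁷×0.7394 + 9.4×10⁻⁷×1.347 = 7.832052×10⁻⁶ m/K
ΔT = 6.91×10⁻⁴ / 7.832052×10⁻⁶ = 88.23 K
T = 27.7 + 88.23 = 115.93 °C

T = 116 °C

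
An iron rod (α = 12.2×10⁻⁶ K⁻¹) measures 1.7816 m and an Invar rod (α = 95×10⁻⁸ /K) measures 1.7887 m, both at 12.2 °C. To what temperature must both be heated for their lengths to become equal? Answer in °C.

T = 366.6 °C

Equal length when α₁L₁ΔT − α₂L₂ΔT = L₂ − L₁ = 7.10×10⁻³ m
α₁L₁ = 2.173552×10⁻⁵, α₂L₂ = 1.699265×10⁻⁶ → Δ(αL) = 2.0036255×10⁻⁵ m/K
ΔT = 7.10×10⁻³ / 2.0036255×10⁻⁵ = 354.358 K, so T = 12.2 + 354.358 = 366.558 °C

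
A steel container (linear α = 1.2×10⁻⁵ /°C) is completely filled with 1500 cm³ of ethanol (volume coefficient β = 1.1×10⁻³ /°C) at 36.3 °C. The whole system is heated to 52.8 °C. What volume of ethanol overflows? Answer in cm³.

26.3 cm³

The container also expands: β_container ≈ 3α = 3.6×10⁻⁵ /K
Net overflow = V₀(β_liq − 3α_cont)ΔT
β − 3α = 1.10×10⁻³ − 3.6×10⁻⁵ = 1.064×10⁻³ /K; ΔT = 16.5 K
ΔV = 1500 × 1.064×10⁻³ × 16.5 = 26.3 cm³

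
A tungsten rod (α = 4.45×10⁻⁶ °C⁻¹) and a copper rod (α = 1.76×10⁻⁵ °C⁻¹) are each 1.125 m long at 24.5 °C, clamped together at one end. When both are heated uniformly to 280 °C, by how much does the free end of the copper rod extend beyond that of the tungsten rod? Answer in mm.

3.78 mm

ΔT = 255.5 K
tungsten: ΔL = 4.45×10⁻⁶ × 1.125 m × 255.5 = 1.2791×10⁻³ m = 1.2791 mm
copper: ΔL = 1.76×10⁻⁵ × 1.125 m × 255.5 = 5.0589×10⁻³ m = 5.0589 mm
difference = 5.0589 − 1.2791 = 3.7798 mm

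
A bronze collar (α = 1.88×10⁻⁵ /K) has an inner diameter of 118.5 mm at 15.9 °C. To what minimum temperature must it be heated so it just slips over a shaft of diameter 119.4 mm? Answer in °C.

T = 420 °C

Required Δd = 119.4 − 118.5 = 0.9 mm
Δd = αd₀ΔT ⇒ ΔT = Δd/(αd₀) = 0.9 / (1.88×10⁻⁵ × 118.5) = 403.99 K
T_min = 15.9 + 403.99 = 419.89 °C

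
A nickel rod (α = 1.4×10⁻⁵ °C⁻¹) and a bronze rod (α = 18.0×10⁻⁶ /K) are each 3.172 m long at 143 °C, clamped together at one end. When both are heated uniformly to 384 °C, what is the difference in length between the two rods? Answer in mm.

ΔT = 241 K
nickel: ΔL = 1.4×10⁻⁵ × 3.172 m × 241 = 1.0702×10⁻² m = 10.702 mm
bronze: ΔL = 18.0×10⁻⁶ × 3.172 m × 241 = 1.3760×10⁻² m = 13.760 mm
difference = 13.760 − 10.702 = 3.058 mm

3.06 mm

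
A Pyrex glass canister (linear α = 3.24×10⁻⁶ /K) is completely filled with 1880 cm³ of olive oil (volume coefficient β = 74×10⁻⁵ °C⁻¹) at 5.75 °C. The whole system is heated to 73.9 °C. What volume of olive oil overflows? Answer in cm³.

93.6 cm³

The canister also expands: β_container ≈ 3α = 9.72×10⁻⁶ /K
Net overflow = V₀(β_liq − 3α_cont)ΔT
β − 3α = 7.40×10⁻⁴ − 9.72×10⁻⁶ = 7.3028×10⁻⁴ /K; ΔT = 68.15 K
ΔV = 1880 × 7.3028×10⁻⁴ × 68.15 = 93.6 cm³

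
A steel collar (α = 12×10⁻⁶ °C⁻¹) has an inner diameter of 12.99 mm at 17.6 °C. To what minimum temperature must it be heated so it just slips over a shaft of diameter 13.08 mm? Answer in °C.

T = 595 °C

Required Δd = 13.08 − 12.99 = 0.09 mm
Δd = αd₀ΔT ⇒ ΔT = Δd/(αd₀) = 0.09 / (12×10⁻⁶ × 12.99) = 577.37 K
T_min = 17.6 + 577.37 = 594.97 °C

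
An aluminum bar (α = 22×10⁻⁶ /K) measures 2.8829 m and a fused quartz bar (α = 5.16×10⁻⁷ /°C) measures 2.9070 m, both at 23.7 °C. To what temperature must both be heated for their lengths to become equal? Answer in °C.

Equal length when α₁L₁ΔT − α₂L₂ΔT = L₂ − L₁ = 2.41×10⁻² m
α₁L₁ = 6.34238×10⁻⁵, α₂L₂ = 1.500012×10⁻⁶ → Δ(αL) = 6.1923788×10⁻⁵ m/K
ΔT = 2.41×10⁻² / 6.1923788×10⁻⁵ = 389.188 K, so T = 23.7 + 389.188 = 412.888 °C

T = 412.9 °C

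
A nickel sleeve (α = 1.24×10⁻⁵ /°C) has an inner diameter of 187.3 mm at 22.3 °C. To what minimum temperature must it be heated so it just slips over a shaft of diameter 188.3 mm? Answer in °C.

T = 453 °C

Required Δd = 188.3 − 187.3 = 1.0 mm
Δd = αd₀ΔT ⇒ ΔT = Δd/(αd₀) = 1.0 / (1.24×10⁻⁵ × 187.3) = 430.57 K
T_min = 22.3 + 430.57 = 452.87 °C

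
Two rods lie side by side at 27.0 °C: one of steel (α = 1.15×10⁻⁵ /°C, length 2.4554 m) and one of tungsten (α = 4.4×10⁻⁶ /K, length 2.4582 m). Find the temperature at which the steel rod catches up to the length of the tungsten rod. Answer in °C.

T = 187.7 °C

L₁(1 + α₁ΔT) = L₂(1 + α₂ΔT) ⇒ ΔT = (L₂ − L₁)/(α₁L₁ − α₂L₂)
L₂ − L₁ = 2.4582 − 2.4554 = 2.80×10⁻³ m
α₁L₁ − α₂L₂ = 1.15×10⁻⁵×2.4554 − 4.4×10⁻⁶×2.4582 = 1.742102×10⁻⁵ m/K
ΔT = 2.80×10⁻³ / 1.742102×10⁻⁵ = 160.725 K
T = 27.0 + 160.725 = 187.725 °C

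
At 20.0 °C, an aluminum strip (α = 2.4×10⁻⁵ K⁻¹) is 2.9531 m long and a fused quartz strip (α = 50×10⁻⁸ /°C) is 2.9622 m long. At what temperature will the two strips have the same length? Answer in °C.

L₁(1 + α₁ΔT) = L₂(1 + α₂ΔT) ⇒ ΔT = (L₂ − L₁)/(α₁L₁ − α₂L₂)
L₂ − L₁ = 2.9622 − 2.9531 = 9.10×10⁻³ m
α₁L₁ − α₂L₂ = 2.4×10⁻⁵×2.9531 − 50×10⁻⁸×2.9622 = 6.93933×10⁻⁵ m/K
ΔT = 9.10×10⁻³ / 6.93933×10⁻⁵ = 131.137 K
T = 20.0 + 131.137 = 151.137 °C

T = 151.1 °C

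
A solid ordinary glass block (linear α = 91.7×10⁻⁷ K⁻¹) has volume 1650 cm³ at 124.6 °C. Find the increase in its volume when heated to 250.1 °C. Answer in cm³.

Isotropic solid: β ≈ 3α = 2.8×10⁻⁵ /K; ΔT = 125.5 K
ΔV = 3αV₀ΔT = 3(91.7×10⁻⁷)(1650)(125.5) = 5.70 cm³

ΔV = 5.70 cm³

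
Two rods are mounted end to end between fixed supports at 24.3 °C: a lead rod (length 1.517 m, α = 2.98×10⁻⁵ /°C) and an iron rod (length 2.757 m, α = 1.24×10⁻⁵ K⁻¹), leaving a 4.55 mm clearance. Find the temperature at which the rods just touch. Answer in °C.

T = 81.6 °C

Gap closes when ΔL₁ + ΔL₂ = 4.55 mm = 4.55×10⁻³ m
(α₁L₁ + α₂L₂)ΔT = g
α₁L₁ + α₂L₂ = 2.98×10⁻⁵×1.517 + 1.24×10⁻⁵×2.757 = 7.93934×10⁻⁵ m/K
ΔT = 4.55×10⁻³ / 7.93934×10⁻⁵ = 57.310 K
T = 24.3 + 57.310 = 81.610 °C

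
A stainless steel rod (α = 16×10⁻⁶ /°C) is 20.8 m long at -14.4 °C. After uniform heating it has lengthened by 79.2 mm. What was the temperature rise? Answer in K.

ΔT = 238 K

ΔL = αL₀ΔT ⇒ ΔT = ΔL / (αL₀)
ΔT = 79.2×10⁻³ m / (16×10⁻⁶ × 20.8 m) = 237.98 K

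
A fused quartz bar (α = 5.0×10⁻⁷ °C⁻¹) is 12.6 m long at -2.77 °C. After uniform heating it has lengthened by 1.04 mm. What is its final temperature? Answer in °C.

T = 162 °C

ΔL = αL₀ΔT ⇒ ΔT = ΔL / (αL₀)
ΔT = 1.04×10⁻³ m / (5.0×10⁻⁷ × 12.6 m) = 165.08 K
T = -2.77 + 165.08 = 162.31 °C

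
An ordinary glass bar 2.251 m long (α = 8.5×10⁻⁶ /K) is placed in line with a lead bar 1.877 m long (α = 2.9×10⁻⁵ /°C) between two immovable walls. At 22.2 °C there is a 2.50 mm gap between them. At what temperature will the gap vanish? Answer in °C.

T = 56.2 °C

Gap closes when ΔL₁ + ΔL₂ = 2.50 mm = 2.50×10⁻³ m
(α₁L₁ + α₂L₂)ΔT = g
α₁L₁ + α₂L₂ = 8.5×10⁻⁶×2.251 + 2.9×10⁻⁵×1.877 = 7.35665×10⁻⁵ m/K
ΔT = 2.50×10⁻³ / 7.35665×10⁻⁵ = 33.983 K
T = 22.2 + 33.983 = 56.183 °C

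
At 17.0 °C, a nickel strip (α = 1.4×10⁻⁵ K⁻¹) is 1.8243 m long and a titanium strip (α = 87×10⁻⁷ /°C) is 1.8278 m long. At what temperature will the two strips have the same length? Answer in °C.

T = 380.1 °C

L₁(1 + α₁ΔT) = L₂(1 + α₂ΔT) ⇒ ΔT = (L₂ − L₁)/(α₁L₁ − α₂L₂)
L₂ − L₁ = 1.8278 − 1.8243 = 3.50×10⁻³ m
α₁L₁ − α₂L₂ = 1.4×10⁻⁵×1.8243 − 87×10⁻⁷×1.8278 = 9.63834×10⁻⁶ m/K
ΔT = 3.50×10⁻³ / 9.63834×10⁻⁶ = 363.133 K
T = 17.0 + 363.133 = 380.133 °C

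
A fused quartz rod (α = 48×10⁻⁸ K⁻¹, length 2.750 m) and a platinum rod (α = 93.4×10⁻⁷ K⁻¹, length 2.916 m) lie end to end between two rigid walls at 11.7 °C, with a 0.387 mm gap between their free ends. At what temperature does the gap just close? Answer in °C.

Gap closes when ΔL₁ + ΔL₂ = 0.387 mm = 3.87×10⁻⁴ m
(α₁L₁ + α₂L₂)ΔT = g
α₁L₁ + α₂L₂ = 48×10⁻⁸×2.750 + 93.4×10⁻⁷×2.916 = 2.855544×10⁻⁵ m/K
ΔT = 3.87×10⁻⁴ / 2.855544×10⁻⁵ = 13.553 K
T = 11.7 + 13.553 = 25.253 °C

T = 25.3 °C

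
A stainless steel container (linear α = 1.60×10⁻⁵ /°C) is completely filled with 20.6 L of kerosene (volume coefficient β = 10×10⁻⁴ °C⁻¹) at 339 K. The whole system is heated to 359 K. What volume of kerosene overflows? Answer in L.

The container also expands: β_container ≈ 3α = 4.8×10⁻⁵ /K
Net overflow = V₀(β_liq − 3α_cont)ΔT
β − 3α = 1.00×10⁻³ − 4.8×10⁻⁵ = 9.52×10⁻⁴ /K; ΔT = 20 K
ΔV = 20.6 × 9.52×10⁻⁴ × 20 = 0.392 L

0.392 L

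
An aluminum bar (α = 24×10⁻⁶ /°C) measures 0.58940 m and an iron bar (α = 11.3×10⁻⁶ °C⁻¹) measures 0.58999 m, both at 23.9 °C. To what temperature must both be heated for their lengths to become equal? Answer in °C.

L₁(1 + α₁ΔT) = L₂(1 + α₂ΔT) ⇒ ΔT = (L₂ − L₁)/(α₁L₁ − α₂L₂)
L₂ − L₁ = 0.58999 − 0.58940 = 5.90×10⁻⁴ m
α₁L₁ − α₂L₂ = 24×10⁻⁶×0.58940 − 11.3×10⁻⁶×0.58999 = 7.478713×10⁻⁶ m/K
ΔT = 5.90×10⁻⁴ / 7.478713×10⁻⁶ = 78.891 K
T = 23.9 + 78.891 = 102.791 °C

T = 102.8 °C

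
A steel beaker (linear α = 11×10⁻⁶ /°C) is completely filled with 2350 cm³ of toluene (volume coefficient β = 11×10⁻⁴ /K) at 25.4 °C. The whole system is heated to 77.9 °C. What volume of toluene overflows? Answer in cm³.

132 cm³

The beaker also expands: β_container ≈ 3α = 3.3×10⁻⁵ /K
Net overflow = V₀(β_liq − 3α_cont)ΔT
β − 3α = 1.10×10⁻³ − 3.3×10⁻⁵ = 1.067×10⁻³ /K; ΔT = 52.5 K
ΔV = 2350 × 1.067×10⁻³ × 52.5 = 132 cm³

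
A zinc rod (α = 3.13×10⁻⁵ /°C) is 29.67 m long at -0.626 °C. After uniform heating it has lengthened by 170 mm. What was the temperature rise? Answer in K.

ΔL = αL₀ΔT ⇒ ΔT = ΔL / (αL₀)
ΔT = 170×10⁻³ m / (3.13×10⁻⁵ × 29.67 m) = 183.06 K

ΔT = 183 K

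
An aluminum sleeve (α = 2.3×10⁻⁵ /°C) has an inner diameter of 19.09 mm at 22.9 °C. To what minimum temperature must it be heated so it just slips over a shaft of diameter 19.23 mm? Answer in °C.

Required Δd = 19.23 − 19.09 = 0.14 mm
Δd = αd₀ΔT ⇒ ΔT = Δd/(αd₀) = 0.14 / (2.3×10⁻⁵ × 19.09) = 318.86 K
T_min = 22.9 + 318.86 = 341.76 °C

T = 342 °C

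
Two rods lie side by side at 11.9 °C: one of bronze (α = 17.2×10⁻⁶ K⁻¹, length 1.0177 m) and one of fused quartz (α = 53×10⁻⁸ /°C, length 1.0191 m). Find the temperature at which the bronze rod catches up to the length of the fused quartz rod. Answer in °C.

Equal length when α₁L₁ΔT − α₂L₂ΔT = L₂ − L₁ = 1.40×10⁻³ m
α₁L₁ = 1.750444×10⁻⁵, α₂L₂ = 5.40123×10⁻⁷ → Δ(αL) = 1.6964317×10⁻⁵ m/K
ΔT = 1.40×10⁻³ / 1.6964317×10⁻⁵ = 82.5262 K, so T = 11.9 + 82.5262 = 94.4262 °C

T = 94.43 °C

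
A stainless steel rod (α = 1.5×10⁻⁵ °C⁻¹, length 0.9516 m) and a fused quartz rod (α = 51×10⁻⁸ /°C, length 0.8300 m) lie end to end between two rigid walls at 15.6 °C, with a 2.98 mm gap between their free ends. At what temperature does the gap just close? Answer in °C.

T = 218 °C

Gap closes when ΔL₁ + ΔL₂ = 2.98 mm = 2.98×10⁻³ m
(α₁L₁ + α₂L₂)ΔT = g
α₁L₁ + α₂L₂ = 1.5×10⁻⁵×0.9516 + 51×10⁻⁸×0.8300 = 1.46973×10⁻⁵ m/K
ΔT = 2.98×10⁻³ / 1.46973×10⁻⁵ = 202.76 K
T = 15.6 + 202.76 = 218.36 °C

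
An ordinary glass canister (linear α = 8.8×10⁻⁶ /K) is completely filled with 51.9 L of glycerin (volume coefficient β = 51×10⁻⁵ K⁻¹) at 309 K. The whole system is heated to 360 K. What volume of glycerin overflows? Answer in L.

The canister also expands: β_container ≈ 3α = 2.64×10⁻⁵ /K
Net overflow = V₀(β_liq − 3α_cont)ΔT
β − 3α = 5.10×10⁻⁴ − 2.64×10⁻⁵ = 4.836×10⁻⁴ /K; ΔT = 51 K
ΔV = 51.9 × 4.836×10⁻⁴ × 51 = 1.28 L

1.28 L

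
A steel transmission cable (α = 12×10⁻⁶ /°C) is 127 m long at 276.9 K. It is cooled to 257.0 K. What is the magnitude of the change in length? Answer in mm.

ΔL = 30.3 mm

|ΔT| = |257.0 − 276.9| = 19.9 K
ΔL = αL₀ΔT = (12×10⁻⁶)(127)(19.9) = 3.03×10⁻² m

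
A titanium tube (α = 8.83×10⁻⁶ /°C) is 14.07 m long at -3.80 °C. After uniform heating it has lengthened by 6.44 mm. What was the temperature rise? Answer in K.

ΔT = 51.8 K

ΔL = αL₀ΔT ⇒ ΔT = ΔL / (αL₀)
ΔT = 6.44×10⁻³ m / (8.83×10⁻⁶ × 14.07 m) = 51.836 K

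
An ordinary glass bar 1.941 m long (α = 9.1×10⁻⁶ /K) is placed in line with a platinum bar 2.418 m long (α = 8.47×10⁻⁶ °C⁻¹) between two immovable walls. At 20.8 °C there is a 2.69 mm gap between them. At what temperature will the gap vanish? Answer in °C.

T = 91.3 °C

Gap closes when ΔL₁ + ΔL₂ = 2.69 mm = 2.69×10⁻³ m
(α₁L₁ + α₂L₂)ΔT = g
α₁L₁ + α₂L₂ = 9.1×10⁻⁶×1.941 + 8.47×10⁻⁶×2.418 = 3.814356×10⁻⁵ m/K
ΔT = 2.69×10⁻³ / 3.814356×10⁻⁵ = 70.523 K
T = 20.8 + 70.523 = 91.323 °C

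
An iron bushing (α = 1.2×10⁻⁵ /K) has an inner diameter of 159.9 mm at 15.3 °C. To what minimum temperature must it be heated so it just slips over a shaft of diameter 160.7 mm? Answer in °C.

Required Δd = 160.7 − 159.9 = 0.8 mm
Δd = αd₀ΔT ⇒ ΔT = Δd/(αd₀) = 0.8 / (1.2×10⁻⁵ × 159.9) = 416.93 K
T_min = 15.3 + 416.93 = 432.23 °C

T = 432 °C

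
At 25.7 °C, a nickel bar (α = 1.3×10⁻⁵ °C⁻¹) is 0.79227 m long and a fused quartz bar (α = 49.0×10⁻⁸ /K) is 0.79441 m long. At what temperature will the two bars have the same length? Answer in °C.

L₁(1 + α₁ΔT) = L₂(1 + α₂ΔT) ⇒ ΔT = (L₂ − L₁)/(α₁L₁ − α₂L₂)
L₂ − L₁ = 0.79441 − 0.79227 = 2.14×10⁻³ m
α₁L₁ − α₂L₂ = 1.3×10⁻⁵×0.79227 − 49.0×10⁻⁸×0.79441 = 9.9102491×10⁻⁶ m/K
ΔT = 2.14×10⁻³ / 9.9102491×10⁻⁶ = 215.938 K
T = 25.7 + 215.938 = 241.638 °C

T = 241.6 °C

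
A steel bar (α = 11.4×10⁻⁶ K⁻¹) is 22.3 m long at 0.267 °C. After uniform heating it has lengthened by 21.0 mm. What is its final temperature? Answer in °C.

T = 82.9 °C

ΔL = αL₀ΔT ⇒ ΔT = ΔL / (αL₀)
ΔT = 21.0×10⁻³ m / (11.4×10⁻⁶ × 22.3 m) = 82.606 K
T = 0.267 + 82.606 = 82.873 °C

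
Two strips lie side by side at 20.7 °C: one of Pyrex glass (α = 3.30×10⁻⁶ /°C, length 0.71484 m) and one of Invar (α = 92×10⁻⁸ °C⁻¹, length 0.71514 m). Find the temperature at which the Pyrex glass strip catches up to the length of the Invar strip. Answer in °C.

T = 197.1 °C

Equal length when α₁L₁ΔT − α₂L₂ΔT = L₂ − L₁ = 3.00×10⁻⁴ m
α₁L₁ = 2.358972×10⁻⁶, α₂L₂ = 6.579288×10⁻⁷ → Δ(αL) = 1.7010432×10⁻⁶ m/K
ΔT = 3.00×10⁻⁴ / 1.7010432×10⁻⁶ = 176.362 K, so T = 20.7 + 176.362 = 197.062 °C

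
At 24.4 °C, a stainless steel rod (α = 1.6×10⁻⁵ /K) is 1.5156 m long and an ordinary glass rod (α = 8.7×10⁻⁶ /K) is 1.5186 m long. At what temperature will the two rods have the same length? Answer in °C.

L₁(1 + α₁ΔT) = L₂(1 + α₂ΔT) ⇒ ΔT = (L₂ − L₁)/(α₁L₁ − α₂L₂)
L₂ − L₁ = 1.5186 − 1.5156 = 3.00×10⁻³ m
α₁L₁ − α₂L₂ = 1.6×10⁻⁵×1.5156 − 8.7×10⁻⁶×1.5186 = 1.103778×10⁻⁵ m/K
ΔT = 3.00×10⁻³ / 1.103778×10⁻⁵ = 271.794 K
T = 24.4 + 271.794 = 296.194 °C

T = 296.2 °C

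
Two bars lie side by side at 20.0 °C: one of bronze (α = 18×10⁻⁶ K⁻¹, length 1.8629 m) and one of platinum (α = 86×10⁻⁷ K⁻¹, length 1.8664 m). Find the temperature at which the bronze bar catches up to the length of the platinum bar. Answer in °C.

T = 220.2 °C

Equal length when α₁L₁ΔT − α₂L₂ΔT = L₂ − L₁ = 3.50×10⁻³ m
α₁L₁ = 3.35322×10⁻⁵, α₂L₂ = 1.605104×10⁻⁵ → Δ(αL) = 1.748116×10⁻⁵ m/K
ΔT = 3.50×10⁻³ / 1.748116×10⁻⁵ = 200.216 K, so T = 20.0 + 200.216 = 220.216 °C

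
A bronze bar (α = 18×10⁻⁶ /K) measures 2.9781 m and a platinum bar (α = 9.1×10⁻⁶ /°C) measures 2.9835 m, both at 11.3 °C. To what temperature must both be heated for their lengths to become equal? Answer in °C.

T = 215.4 °C

Equal length when α₁L₁ΔT − α₂L₂ΔT = L₂ − L₁ = 5.40×10⁻³ m
α₁L₁ = 5.36058×10⁻⁵, α₂L₂ = 2.714985×10⁻⁵ → Δ(αL) = 2.645595×10⁻⁵ m/K
ΔT = 5.40×10⁻³ / 2.645595×10⁻⁵ = 204.113 K, so T = 11.3 + 204.113 = 215.413 °C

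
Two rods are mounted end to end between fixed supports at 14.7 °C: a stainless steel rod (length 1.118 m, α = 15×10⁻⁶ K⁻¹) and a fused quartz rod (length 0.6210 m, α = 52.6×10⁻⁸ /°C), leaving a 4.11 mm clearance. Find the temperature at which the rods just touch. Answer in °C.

T = 255 °C

Gap closes when ΔL₁ + ΔL₂ = 4.11 mm = 4.11×10⁻³ m
(α₁L₁ + α₂L₂)ΔT = g
α₁L₁ + α₂L₂ = 15×10⁻⁶×1.118 + 52.6×10⁻⁸×0.6210 = 1.7096646×10⁻⁵ m/K
ΔT = 4.11×10⁻³ / 1.7096646×10⁻⁵ = 240.40 K
T = 14.7 + 240.40 = 255.10 °C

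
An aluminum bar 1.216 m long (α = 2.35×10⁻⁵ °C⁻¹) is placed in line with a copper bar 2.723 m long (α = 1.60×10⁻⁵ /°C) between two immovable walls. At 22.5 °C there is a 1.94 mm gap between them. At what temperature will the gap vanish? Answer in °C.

α₁L₁ = 2.8576×10⁻⁵ m/K, α₂L₂ = 4.3568×10⁻⁵ m/K → total 7.2144×10⁻⁵ m/K
ΔT = g/(α₁L₁+α₂L₂) = 1.94×10⁻³ / 7.2144×10⁻⁵ = 26.891 K
T = 22.5 + 26.891 = 49.391 °C

T = 49.4 °C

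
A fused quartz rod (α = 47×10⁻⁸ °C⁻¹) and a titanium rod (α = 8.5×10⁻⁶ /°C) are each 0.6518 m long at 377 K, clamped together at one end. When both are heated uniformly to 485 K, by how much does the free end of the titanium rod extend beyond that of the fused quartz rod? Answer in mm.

ΔT = 108 K
fused quartz: ΔL = 47×10⁻⁸ × 0.6518 m × 108 = 3.3085×10⁻⁵ m = 0.033085 mm
titanium: ΔL = 8.5×10⁻⁶ × 0.6518 m × 108 = 5.9835×10⁻⁴ m = 0.59835 mm
difference = 0.59835 − 0.033085 = 0.565265 mm

0.565 mm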